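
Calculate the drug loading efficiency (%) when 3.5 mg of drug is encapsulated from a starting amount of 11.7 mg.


Drug loading efficiency = (drug loaded / drug initial) * 100
DLE = 3.5 / 11.7 * 100
DLE = 0.2991 * 100
DLE = 29.91%

29.91


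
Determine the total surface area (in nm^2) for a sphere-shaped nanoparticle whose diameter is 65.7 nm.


Radius r = 65.7/2 = 32.85 nm
Surface area SA = 4 * pi * r^2
SA = 4 * pi * (32.85)^2
SA = 13560.65 nm^2

13560.65


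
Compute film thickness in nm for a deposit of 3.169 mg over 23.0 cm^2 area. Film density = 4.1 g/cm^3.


Convert: m = 3.169 mg = 3.1690e-06 kg, A = 23.0 cm^2 = 2.3000e-03 m^2, rho = 4.1 g/cm^3 = 4100 kg/m^3
t = m / (A * rho)
t = 3.1690e-06 / (2.3000e-03 * 4100)
t = 3.3606e-07 m = 336.1 nm

336.1


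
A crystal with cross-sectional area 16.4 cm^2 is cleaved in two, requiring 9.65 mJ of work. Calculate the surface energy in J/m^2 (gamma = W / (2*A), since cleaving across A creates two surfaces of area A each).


Convert: A = 16.4 cm^2 = 0.00164 m^2, W = 9.65 mJ = 0.00965 J
Cleaving exposes two faces of area A, so total new surface = 2*A and gamma = W / (2*A)
gamma = 0.00965 / (2 * 0.00164)
gamma = 2.942 J/m^2

2.942


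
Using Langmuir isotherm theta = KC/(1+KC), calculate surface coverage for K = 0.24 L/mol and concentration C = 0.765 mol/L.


Langmuir isotherm: theta = K*C / (1 + K*C)
K*C = 0.24 * 0.765 = 0.1836
theta = 0.1836 / (1 + 0.1836) = 0.1836 / 1.1836
theta = 0.1551

0.1551


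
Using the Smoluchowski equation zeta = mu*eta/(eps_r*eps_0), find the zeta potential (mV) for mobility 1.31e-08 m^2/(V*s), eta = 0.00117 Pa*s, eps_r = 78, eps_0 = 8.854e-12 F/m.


Smoluchowski equation: zeta = mu * eta / (eps_r * eps_0)
zeta = 1.31e-08 * 0.00117 / (78 * 8.854e-12)
zeta = 0.022193 V = 22.19 mV

22.19


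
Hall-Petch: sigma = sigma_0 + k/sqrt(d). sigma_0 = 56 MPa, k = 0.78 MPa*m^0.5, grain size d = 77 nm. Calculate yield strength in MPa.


d = 77 nm = 7.7e-08 m
sqrt(d) = 0.0002774887
Hall-Petch contribution = k / sqrt(d) = 0.78 / 0.0002774887 = 2810.9 MPa
sigma = sigma_0 + k/sqrt(d) = 56 + 2810.9 = 2866.9 MPa

2866.9


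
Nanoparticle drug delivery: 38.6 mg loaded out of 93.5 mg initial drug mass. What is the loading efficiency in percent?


Drug loading efficiency = (drug loaded / drug initial) * 100
DLE = 38.6 / 93.5 * 100
DLE = 0.4128 * 100
DLE = 41.28%

41.28


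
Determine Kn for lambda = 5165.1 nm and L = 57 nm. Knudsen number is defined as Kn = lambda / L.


Knudsen number Kn = lambda / L
Kn = 5165.1 / 57
Kn = 90.6158

90.6158


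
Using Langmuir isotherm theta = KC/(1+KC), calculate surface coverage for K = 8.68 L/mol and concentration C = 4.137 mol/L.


Langmuir isotherm: theta = K*C / (1 + K*C)
K*C = 8.68 * 4.137 = 35.90916
theta = 35.90916 / (1 + 35.90916) = 35.90916 / 36.90916
theta = 0.9729

0.9729


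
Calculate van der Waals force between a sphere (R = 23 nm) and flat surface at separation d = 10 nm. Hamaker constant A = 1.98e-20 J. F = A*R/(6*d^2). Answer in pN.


Convert to SI: R = 23 nm = 2.3e-08 m, d = 10 nm = 1e-08 m
F = A * R / (6 * d^2)
F = 1.98e-20 * 2.3e-08 / (6 * (1e-08)^2)
F = 7.59e-13 N = 0.759 pN

0.759


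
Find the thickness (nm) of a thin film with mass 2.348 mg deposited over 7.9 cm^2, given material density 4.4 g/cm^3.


Convert: m = 2.348 mg = 2.3480e-06 kg, A = 7.9 cm^2 = 7.9000e-04 m^2, rho = 4.4 g/cm^3 = 4400 kg/m^3
t = m / (A * rho)
t = 2.3480e-06 / (7.9000e-04 * 4400)
t = 6.7549e-07 m = 675.5 nm

675.5


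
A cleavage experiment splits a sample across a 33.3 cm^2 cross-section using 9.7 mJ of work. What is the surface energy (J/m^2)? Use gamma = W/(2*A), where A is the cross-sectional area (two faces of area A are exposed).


Convert: A = 33.3 cm^2 = 0.00333 m^2, W = 9.7 mJ = 0.0097 J
Cleaving exposes two faces of area A, so total new surface = 2*A and gamma = W / (2*A)
gamma = 0.0097 / (2 * 0.00333)
gamma = 1.456 J/m^2

1.456


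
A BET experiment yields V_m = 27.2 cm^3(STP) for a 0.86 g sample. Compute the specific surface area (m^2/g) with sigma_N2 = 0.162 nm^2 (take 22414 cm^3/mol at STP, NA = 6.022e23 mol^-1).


Number of moles in monolayer = V_m / 22414 = 27.2 / 22414 = 0.00121353
Number of molecules = moles * NA = 0.00121353 * 6.022e23
SA = molecules * sigma / mass
SA = (27.2 / 22414) * 6.022e23 * 0.162e-18 / 0.86
SA = 137.7 m^2/g

137.7


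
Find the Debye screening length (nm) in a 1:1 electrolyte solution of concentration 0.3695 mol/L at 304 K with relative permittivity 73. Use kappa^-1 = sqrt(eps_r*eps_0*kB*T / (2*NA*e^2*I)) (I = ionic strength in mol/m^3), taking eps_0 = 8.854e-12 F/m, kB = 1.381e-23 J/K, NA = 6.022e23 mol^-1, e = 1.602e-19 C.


Ionic strength I = 0.3695 * 1^2 * 1000 = 369.5 mol/m^3
kappa^-1 = sqrt(73 * 8.854e-12 * 1.381e-23 * 304 / (2 * 6.022e23 * (1.602e-19)^2 * 369.5))
kappa^-1 = 0.487 nm

0.487


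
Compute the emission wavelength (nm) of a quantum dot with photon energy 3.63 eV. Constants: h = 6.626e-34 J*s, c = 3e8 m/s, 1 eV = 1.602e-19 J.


Convert energy: E = 3.63 eV = 3.63 * 1.602e-19 = 5.81526e-19 J
lambda = h*c / E = 6.626e-34 * 3e8 / 5.81526e-19
lambda = 3.41825e-07 m = 341.8 nm

341.8


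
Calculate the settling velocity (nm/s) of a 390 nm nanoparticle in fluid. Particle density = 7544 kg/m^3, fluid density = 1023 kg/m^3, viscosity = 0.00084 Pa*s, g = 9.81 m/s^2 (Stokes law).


Radius R = 390/2 nm = 1.95e-07 m
Density difference = 7544 - 1023 = 6521 kg/m^3
v = 2 * R^2 * (rho_p - rho_f) * g / (9 * eta)
v = 2 * (1.95e-07)^2 * 6521 * 9.81 / (9 * 0.00084)
v = 6.43518e-07 m/s = 643.5179 nm/s

643.5179


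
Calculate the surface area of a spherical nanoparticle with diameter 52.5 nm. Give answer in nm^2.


Radius r = 52.5/2 = 26.25 nm
Surface area SA = 4 * pi * r^2
SA = 4 * pi * (26.25)^2
SA = 8659.01 nm^2

8659.01


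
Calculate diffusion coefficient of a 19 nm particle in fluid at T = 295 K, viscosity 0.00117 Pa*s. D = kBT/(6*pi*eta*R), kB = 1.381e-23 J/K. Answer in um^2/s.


Radius R = 19/2 = 9.5 nm = 9.5e-09 m
D = kB*T / (6*pi*eta*R)
D = 1.381e-23 * 295 / (6 * pi * 0.00117 * 9.5e-09)
D = 1.94449e-11 m^2/s = 19.445 um^2/s

19.445


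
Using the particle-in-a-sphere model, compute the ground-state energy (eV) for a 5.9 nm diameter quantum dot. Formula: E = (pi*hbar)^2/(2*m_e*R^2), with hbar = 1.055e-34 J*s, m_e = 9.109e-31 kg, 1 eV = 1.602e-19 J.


Radius R = 5.9/2 = 2.95 nm = 2.95e-09 m
E = (pi * 1.055e-34)^2 / (2 * 9.109e-31 * (2.95e-09)^2)
E(J) = 6.92883e-21
E = E(J) / 1.602e-19 = 0.0433 eV

0.0433


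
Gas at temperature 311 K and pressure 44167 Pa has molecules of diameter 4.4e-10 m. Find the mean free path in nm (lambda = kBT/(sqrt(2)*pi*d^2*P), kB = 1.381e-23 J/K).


Mean free path: lambda = kB*T / (sqrt(2) * pi * d^2 * P)
lambda = 1.381e-23 * 311 / (sqrt(2) * pi * (4.4e-10)^2 * 44167)
lambda = 1.13054e-07 m
lambda = 113.05 nm

113.05


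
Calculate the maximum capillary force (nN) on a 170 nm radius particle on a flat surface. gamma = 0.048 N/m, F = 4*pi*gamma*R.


Convert radius: R = 170 nm = 1.7e-07 m
F = 4 * pi * gamma * R
F = 4 * pi * 0.048 * 1.7e-07
F = 1.02542e-07 N = 102.5416 nN

102.5416


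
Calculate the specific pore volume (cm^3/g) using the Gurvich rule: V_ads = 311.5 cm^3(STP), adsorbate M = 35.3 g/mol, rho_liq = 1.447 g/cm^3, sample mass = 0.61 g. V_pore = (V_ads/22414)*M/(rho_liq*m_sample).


Moles adsorbed n = V_ads / 22414 = 311.5 / 22414 = 1.389756e-02 mol
Liquid volume V_liq = n * M / rho_liq = 1.389756e-02 * 35.3 / 1.447 = 0.33904 cm^3
Specific pore volume V_pore = V_liq / m_sample = 0.33904 / 0.61
V_pore = 0.5558 cm^3/g

0.5558


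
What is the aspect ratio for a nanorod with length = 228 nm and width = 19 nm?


Aspect ratio AR = length / diameter
AR = 228 / 19
AR = 12.0

12.0


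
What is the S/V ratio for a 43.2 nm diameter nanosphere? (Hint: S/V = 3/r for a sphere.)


Radius r = 43.2/2 = 21.6 nm
S/V = 3 / r = 3 / 21.6
S/V = 0.1389 nm^-1

0.1389


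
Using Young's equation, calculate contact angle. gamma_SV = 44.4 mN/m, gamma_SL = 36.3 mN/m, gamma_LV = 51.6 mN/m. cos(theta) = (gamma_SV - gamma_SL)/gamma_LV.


cos(theta) = (gamma_SV - gamma_SL) / gamma_LV
cos(theta) = (44.4 - 36.3) / 51.6
cos(theta) = 0.156977
theta = arccos(0.156977) = 80.97 degrees

80.97


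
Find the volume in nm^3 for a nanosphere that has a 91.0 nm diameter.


Radius r = 91.0/2 = 45.5 nm
Volume V = (4/3) * pi * r^3
V = (4/3) * pi * (45.5)^3
V = 394568.85 nm^3

394568.85


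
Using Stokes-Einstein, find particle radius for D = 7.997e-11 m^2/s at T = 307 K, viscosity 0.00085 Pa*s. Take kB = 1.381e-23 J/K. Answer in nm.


Stokes-Einstein: R = kB*T / (6*pi*eta*D)
R = 1.381e-23 * 307 / (6 * pi * 0.00085 * 7.997e-11)
R = 3.30891e-09 m = 3.31 nm

3.31


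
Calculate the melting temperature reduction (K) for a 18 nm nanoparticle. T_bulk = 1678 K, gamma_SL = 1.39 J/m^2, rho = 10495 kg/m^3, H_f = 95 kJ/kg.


Radius R = 18/2 = 9 nm = 9e-09 m
Convert H_f = 95 kJ/kg = 95000 J/kg
dT = 2 * gamma_SL * T_bulk / (rho * H_f * R)
dT = 2 * 1.39 * 1678 / (10495 * 95000 * 9e-09)
dT = 519.9 K

519.9


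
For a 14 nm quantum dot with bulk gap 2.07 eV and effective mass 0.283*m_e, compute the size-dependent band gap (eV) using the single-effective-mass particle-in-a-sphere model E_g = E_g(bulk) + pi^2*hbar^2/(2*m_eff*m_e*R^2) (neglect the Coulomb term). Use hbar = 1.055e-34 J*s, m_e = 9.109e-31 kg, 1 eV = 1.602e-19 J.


Radius R = 14/2 nm = 7e-09 m
Confinement energy dE = pi^2 * hbar^2 / (2 * m_eff * m_e * R^2)
dE = pi^2 * (1.055e-34)^2 / (2 * 0.283 * 9.109e-31 * (7e-09)^2) J, divided by 1.602e-19 J/eV
dE = 0.0271 eV
Total band gap = E_g(bulk) + dE = 2.07 + 0.0271 = 2.0971 eV

2.0971


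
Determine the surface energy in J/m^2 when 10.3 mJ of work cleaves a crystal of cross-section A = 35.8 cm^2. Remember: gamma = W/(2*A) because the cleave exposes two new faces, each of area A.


Convert: A = 35.8 cm^2 = 0.00358 m^2, W = 10.3 mJ = 0.0103 J
Cleaving exposes two faces of area A, so total new surface = 2*A and gamma = W / (2*A)
gamma = 0.0103 / (2 * 0.00358)
gamma = 1.439 J/m^2

1.439


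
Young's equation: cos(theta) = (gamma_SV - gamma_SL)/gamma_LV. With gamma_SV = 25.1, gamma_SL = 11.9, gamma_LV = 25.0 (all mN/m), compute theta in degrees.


cos(theta) = (gamma_SV - gamma_SL) / gamma_LV
cos(theta) = (25.1 - 11.9) / 25.0
cos(theta) = 0.528
theta = arccos(0.528) = 58.13 degrees

58.13


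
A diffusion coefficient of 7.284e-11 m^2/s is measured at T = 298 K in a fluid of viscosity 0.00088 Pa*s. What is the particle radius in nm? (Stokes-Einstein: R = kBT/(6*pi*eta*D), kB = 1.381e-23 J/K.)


Stokes-Einstein: R = kB*T / (6*pi*eta*D)
R = 1.381e-23 * 298 / (6 * pi * 0.00088 * 7.284e-11)
R = 3.40609e-09 m = 3.41 nm

3.41


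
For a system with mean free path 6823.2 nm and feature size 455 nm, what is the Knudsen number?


Knudsen number Kn = lambda / L
Kn = 6823.2 / 455
Kn = 14.996

14.996


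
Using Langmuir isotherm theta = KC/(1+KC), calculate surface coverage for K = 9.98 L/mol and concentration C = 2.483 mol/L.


Langmuir isotherm: theta = K*C / (1 + K*C)
K*C = 9.98 * 2.483 = 24.78034
theta = 24.78034 / (1 + 24.78034) = 24.78034 / 25.78034
theta = 0.9612

0.9612


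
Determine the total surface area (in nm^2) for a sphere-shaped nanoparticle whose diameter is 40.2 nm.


Radius r = 40.2/2 = 20.1 nm
Surface area SA = 4 * pi * r^2
SA = 4 * pi * (20.1)^2
SA = 5076.94 nm^2

5076.94


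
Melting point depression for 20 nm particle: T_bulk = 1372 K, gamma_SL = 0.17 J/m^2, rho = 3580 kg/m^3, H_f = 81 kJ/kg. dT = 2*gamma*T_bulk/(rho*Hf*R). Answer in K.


Radius R = 20/2 = 10 nm = 1e-08 m
Convert H_f = 81 kJ/kg = 81000 J/kg
dT = 2 * gamma_SL * T_bulk / (rho * H_f * R)
dT = 2 * 0.17 * 1372 / (3580 * 81000 * 1e-08)
dT = 160.9 K

160.9


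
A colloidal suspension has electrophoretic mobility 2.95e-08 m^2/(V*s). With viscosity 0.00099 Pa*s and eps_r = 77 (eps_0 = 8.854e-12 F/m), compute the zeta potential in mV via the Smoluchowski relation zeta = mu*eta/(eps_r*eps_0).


Smoluchowski equation: zeta = mu * eta / (eps_r * eps_0)
zeta = 2.95e-08 * 0.00099 / (77 * 8.854e-12)
zeta = 0.042838 V = 42.84 mV

42.84


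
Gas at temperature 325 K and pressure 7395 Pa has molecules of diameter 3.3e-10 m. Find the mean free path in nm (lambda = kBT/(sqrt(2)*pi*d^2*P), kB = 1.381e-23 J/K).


Mean free path: lambda = kB*T / (sqrt(2) * pi * d^2 * P)
lambda = 1.381e-23 * 325 / (sqrt(2) * pi * (3.3e-10)^2 * 7395)
lambda = 1.25443e-06 m
lambda = 1254.43 nm

1254.43


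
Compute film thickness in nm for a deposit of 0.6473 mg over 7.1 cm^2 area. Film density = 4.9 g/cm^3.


Convert: m = 0.6473 mg = 6.4730e-07 kg, A = 7.1 cm^2 = 7.1000e-04 m^2, rho = 4.9 g/cm^3 = 4900 kg/m^3
t = m / (A * rho)
t = 6.4730e-07 / (7.1000e-04 * 4900)
t = 1.8606e-07 m = 186.1 nm

186.1


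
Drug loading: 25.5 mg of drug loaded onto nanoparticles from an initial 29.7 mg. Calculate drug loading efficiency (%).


Drug loading efficiency = (drug loaded / drug initial) * 100
DLE = 25.5 / 29.7 * 100
DLE = 0.8586 * 100
DLE = 85.86%

85.86


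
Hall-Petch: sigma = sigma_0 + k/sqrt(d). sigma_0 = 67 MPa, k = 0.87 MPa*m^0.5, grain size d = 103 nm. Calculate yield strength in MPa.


d = 103 nm = 1.03e-07 m
sqrt(d) = 0.0003209361
Hall-Petch contribution = k / sqrt(d) = 0.87 / 0.0003209361 = 2710.8 MPa
sigma = sigma_0 + k/sqrt(d) = 67 + 2710.8 = 2777.8 MPa

2777.8


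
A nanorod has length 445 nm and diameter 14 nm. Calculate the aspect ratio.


Aspect ratio AR = length / diameter
AR = 445 / 14
AR = 31.79

31.79


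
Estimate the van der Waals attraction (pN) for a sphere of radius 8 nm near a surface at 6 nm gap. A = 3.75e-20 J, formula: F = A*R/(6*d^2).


Convert to SI: R = 8 nm = 8e-09 m, d = 6 nm = 6e-09 m
F = A * R / (6 * d^2)
F = 3.75e-20 * 8e-09 / (6 * (6e-09)^2)
F = 1.38889e-12 N = 1.389 pN

1.389


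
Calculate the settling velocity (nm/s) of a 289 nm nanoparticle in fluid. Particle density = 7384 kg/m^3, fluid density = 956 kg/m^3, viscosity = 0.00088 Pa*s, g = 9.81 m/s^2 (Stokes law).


Radius R = 289/2 nm = 1.445e-07 m
Density difference = 7384 - 956 = 6428 kg/m^3
v = 2 * R^2 * (rho_p - rho_f) * g / (9 * eta)
v = 2 * (1.445e-07)^2 * 6428 * 9.81 / (9 * 0.00088)
v = 3.32495e-07 m/s = 332.4952 nm/s

332.4952


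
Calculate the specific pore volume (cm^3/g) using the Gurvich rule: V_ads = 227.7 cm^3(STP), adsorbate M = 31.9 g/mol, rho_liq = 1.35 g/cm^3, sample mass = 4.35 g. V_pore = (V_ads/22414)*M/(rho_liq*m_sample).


Moles adsorbed n = V_ads / 22414 = 227.7 / 22414 = 1.015883e-02 mol
Liquid volume V_liq = n * M / rho_liq = 1.015883e-02 * 31.9 / 1.35 = 0.24005 cm^3
Specific pore volume V_pore = V_liq / m_sample = 0.24005 / 4.35
V_pore = 0.0552 cm^3/g

0.0552


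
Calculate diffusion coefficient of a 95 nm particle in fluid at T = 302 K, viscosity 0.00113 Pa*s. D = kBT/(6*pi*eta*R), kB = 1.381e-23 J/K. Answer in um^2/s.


Radius R = 95/2 = 47.5 nm = 4.75e-08 m
D = kB*T / (6*pi*eta*R)
D = 1.381e-23 * 302 / (6 * pi * 0.00113 * 4.75e-08)
D = 4.12218e-12 m^2/s = 4.122 um^2/s

4.122


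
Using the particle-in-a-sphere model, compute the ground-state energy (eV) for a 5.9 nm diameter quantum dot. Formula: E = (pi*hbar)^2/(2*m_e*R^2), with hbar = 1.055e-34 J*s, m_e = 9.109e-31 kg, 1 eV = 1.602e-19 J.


Radius R = 5.9/2 = 2.95 nm = 2.95e-09 m
E = (pi * 1.055e-34)^2 / (2 * 9.109e-31 * (2.95e-09)^2)
E(J) = 6.92883e-21
E = E(J) / 1.602e-19 = 0.0433 eV

0.0433


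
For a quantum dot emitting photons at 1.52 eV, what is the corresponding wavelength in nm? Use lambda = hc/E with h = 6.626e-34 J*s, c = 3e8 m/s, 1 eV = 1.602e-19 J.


Convert energy: E = 1.52 eV = 1.52 * 1.602e-19 = 2.43504e-19 J
lambda = h*c / E = 6.626e-34 * 3e8 / 2.43504e-19
lambda = 8.16332e-07 m = 816.3 nm

816.3


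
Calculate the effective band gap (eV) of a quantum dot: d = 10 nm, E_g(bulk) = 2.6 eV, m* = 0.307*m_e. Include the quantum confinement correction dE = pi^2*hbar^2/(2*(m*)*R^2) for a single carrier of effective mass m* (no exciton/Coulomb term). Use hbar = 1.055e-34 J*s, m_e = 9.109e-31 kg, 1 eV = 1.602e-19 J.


Radius R = 10/2 nm = 5e-09 m
Confinement energy dE = pi^2 * hbar^2 / (2 * m_eff * m_e * R^2)
dE = pi^2 * (1.055e-34)^2 / (2 * 0.307 * 9.109e-31 * (5e-09)^2) J, divided by 1.602e-19 J/eV
dE = 0.049 eV
Total band gap = E_g(bulk) + dE = 2.6 + 0.049 = 2.649 eV

2.649


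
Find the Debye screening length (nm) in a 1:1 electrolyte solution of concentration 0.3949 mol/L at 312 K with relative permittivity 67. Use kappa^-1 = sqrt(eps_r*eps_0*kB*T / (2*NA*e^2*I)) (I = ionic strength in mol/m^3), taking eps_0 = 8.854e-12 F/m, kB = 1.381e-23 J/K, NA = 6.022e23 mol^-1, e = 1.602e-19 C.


Ionic strength I = 0.3949 * 1^2 * 1000 = 394.9 mol/m^3
kappa^-1 = sqrt(67 * 8.854e-12 * 1.381e-23 * 312 / (2 * 6.022e23 * (1.602e-19)^2 * 394.9))
kappa^-1 = 0.458 nm

0.458


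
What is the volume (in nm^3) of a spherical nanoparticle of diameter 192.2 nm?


Radius r = 192.2/2 = 96.1 nm
Volume V = (4/3) * pi * r^3
V = (4/3) * pi * (96.1)^3
V = 3717566.73 nm^3

3717566.73


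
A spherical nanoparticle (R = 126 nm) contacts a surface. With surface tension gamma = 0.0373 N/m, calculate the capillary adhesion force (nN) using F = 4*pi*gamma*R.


Convert radius: R = 126 nm = 1.26e-07 m
F = 4 * pi * gamma * R
F = 4 * pi * 0.0373 * 1.26e-07
F = 5.90594e-08 N = 59.0594 nN

59.0594


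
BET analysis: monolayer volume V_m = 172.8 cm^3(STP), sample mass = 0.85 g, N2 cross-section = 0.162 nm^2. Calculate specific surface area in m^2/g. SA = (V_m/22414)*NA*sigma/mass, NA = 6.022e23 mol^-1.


Number of moles in monolayer = V_m / 22414 = 172.8 / 22414 = 0.00770947
Number of molecules = moles * NA = 0.00770947 * 6.022e23
SA = molecules * sigma / mass
SA = (172.8 / 22414) * 6.022e23 * 0.162e-18 / 0.85
SA = 884.8 m^2/g

884.8


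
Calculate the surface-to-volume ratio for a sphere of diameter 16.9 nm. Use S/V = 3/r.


Radius r = 16.9/2 = 8.45 nm
S/V = 3 / r = 3 / 8.45
S/V = 0.355 nm^-1

0.355


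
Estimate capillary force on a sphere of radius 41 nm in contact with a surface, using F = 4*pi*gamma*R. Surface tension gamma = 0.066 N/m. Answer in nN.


Convert radius: R = 41 nm = 4.1e-08 m
F = 4 * pi * gamma * R
F = 4 * pi * 0.066 * 4.1e-08
F = 3.40046e-08 N = 34.0046 nN

34.0046


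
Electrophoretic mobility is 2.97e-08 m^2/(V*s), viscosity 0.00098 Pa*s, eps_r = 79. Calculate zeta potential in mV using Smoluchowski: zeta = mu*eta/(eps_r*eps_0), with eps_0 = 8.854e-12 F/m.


Smoluchowski equation: zeta = mu * eta / (eps_r * eps_0)
zeta = 2.97e-08 * 0.00098 / (79 * 8.854e-12)
zeta = 0.041612 V = 41.61 mV

41.61


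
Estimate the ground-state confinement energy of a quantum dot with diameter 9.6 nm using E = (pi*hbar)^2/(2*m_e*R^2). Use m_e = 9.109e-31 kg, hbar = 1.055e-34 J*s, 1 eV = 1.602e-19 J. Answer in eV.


Radius R = 9.6/2 = 4.8 nm = 4.8e-09 m
E = (pi * 1.055e-34)^2 / (2 * 9.109e-31 * (4.8e-09)^2)
E(J) = 2.61711e-21
E = E(J) / 1.602e-19 = 0.0163 eV

0.0163


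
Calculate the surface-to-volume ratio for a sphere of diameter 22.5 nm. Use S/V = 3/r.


Radius r = 22.5/2 = 11.25 nm
S/V = 3 / r = 3 / 11.25
S/V = 0.2667 nm^-1

0.2667


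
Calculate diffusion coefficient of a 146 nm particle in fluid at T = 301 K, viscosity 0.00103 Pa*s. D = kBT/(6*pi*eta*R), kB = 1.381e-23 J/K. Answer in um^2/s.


Radius R = 146/2 = 73 nm = 7.3e-08 m
D = kB*T / (6*pi*eta*R)
D = 1.381e-23 * 301 / (6 * pi * 0.00103 * 7.3e-08)
D = 2.93291e-12 m^2/s = 2.933 um^2/s

2.933


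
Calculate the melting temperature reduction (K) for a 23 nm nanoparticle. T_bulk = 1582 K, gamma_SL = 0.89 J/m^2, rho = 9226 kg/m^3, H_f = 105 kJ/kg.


Radius R = 23/2 = 11.5 nm = 1.15e-08 m
Convert H_f = 105 kJ/kg = 105000 J/kg
dT = 2 * gamma_SL * T_bulk / (rho * H_f * R)
dT = 2 * 0.89 * 1582 / (9226 * 105000 * 1.15e-08)
dT = 252.8 K

252.8


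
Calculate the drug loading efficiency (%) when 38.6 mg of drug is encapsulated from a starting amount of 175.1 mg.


Drug loading efficiency = (drug loaded / drug initial) * 100
DLE = 38.6 / 175.1 * 100
DLE = 0.2204 * 100
DLE = 22.04%

22.04


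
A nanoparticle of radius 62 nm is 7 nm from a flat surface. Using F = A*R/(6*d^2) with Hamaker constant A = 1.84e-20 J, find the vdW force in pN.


Convert to SI: R = 62 nm = 6.2e-08 m, d = 7 nm = 7e-09 m
F = A * R / (6 * d^2)
F = 1.84e-20 * 6.2e-08 / (6 * (7e-09)^2)
F = 3.88027e-12 N = 3.88 pN

3.88


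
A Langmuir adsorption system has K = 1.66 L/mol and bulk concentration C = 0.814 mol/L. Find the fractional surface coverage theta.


Langmuir isotherm: theta = K*C / (1 + K*C)
K*C = 1.66 * 0.814 = 1.35124
theta = 1.35124 / (1 + 1.35124) = 1.35124 / 2.35124
theta = 0.5747

0.5747


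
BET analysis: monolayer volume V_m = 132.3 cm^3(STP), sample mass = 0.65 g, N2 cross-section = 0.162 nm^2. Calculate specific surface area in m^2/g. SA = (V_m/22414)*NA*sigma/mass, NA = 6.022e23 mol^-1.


Number of moles in monolayer = V_m / 22414 = 132.3 / 22414 = 0.00590256
Number of molecules = moles * NA = 0.00590256 * 6.022e23
SA = molecules * sigma / mass
SA = (132.3 / 22414) * 6.022e23 * 0.162e-18 / 0.65
SA = 885.9 m^2/g

885.9


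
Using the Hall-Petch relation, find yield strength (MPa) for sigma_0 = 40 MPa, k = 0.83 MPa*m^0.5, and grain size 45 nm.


d = 45 nm = 4.5e-08 m
sqrt(d) = 0.000212132
Hall-Petch contribution = k / sqrt(d) = 0.83 / 0.000212132 = 3912.7 MPa
sigma = sigma_0 + k/sqrt(d) = 40 + 3912.7 = 3952.7 MPa

3952.7


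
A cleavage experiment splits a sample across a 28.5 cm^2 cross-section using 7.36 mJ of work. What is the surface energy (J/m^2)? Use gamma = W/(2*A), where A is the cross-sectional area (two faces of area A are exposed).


Convert: A = 28.5 cm^2 = 0.00285 m^2, W = 7.36 mJ = 0.00736 J
Cleaving exposes two faces of area A, so total new surface = 2*A and gamma = W / (2*A)
gamma = 0.00736 / (2 * 0.00285)
gamma = 1.291 J/m^2

1.291


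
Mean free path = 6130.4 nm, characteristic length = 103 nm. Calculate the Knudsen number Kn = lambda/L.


Knudsen number Kn = lambda / L
Kn = 6130.4 / 103
Kn = 59.5184

59.5184


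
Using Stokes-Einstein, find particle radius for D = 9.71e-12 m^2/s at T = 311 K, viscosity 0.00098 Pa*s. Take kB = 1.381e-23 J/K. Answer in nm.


Stokes-Einstein: R = kB*T / (6*pi*eta*D)
R = 1.381e-23 * 311 / (6 * pi * 0.00098 * 9.71e-12)
R = 2.39446e-08 m = 23.94 nm

23.94


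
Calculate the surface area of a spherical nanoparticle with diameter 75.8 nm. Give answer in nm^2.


Radius r = 75.8/2 = 37.9 nm
Surface area SA = 4 * pi * r^2
SA = 4 * pi * (37.9)^2
SA = 18050.46 nm^2

18050.46


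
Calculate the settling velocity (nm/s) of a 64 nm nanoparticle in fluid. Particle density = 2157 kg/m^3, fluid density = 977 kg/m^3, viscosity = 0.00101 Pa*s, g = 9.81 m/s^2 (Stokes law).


Radius R = 64/2 nm = 3.2e-08 m
Density difference = 2157 - 977 = 1180 kg/m^3
v = 2 * R^2 * (rho_p - rho_f) * g / (9 * eta)
v = 2 * (3.2e-08)^2 * 1180 * 9.81 / (9 * 0.00101)
v = 2.60806e-09 m/s = 2.6081 nm/s

2.6081


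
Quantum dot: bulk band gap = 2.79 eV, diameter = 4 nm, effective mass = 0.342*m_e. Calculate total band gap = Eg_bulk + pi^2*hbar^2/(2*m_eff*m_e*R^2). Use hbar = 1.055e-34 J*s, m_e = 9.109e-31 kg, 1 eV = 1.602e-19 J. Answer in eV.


Radius R = 4/2 nm = 2e-09 m
Confinement energy dE = pi^2 * hbar^2 / (2 * m_eff * m_e * R^2)
dE = pi^2 * (1.055e-34)^2 / (2 * 0.342 * 9.109e-31 * (2e-09)^2) J, divided by 1.602e-19 J/eV
dE = 0.2751 eV
Total band gap = E_g(bulk) + dE = 2.79 + 0.2751 = 3.0651 eV

3.0651


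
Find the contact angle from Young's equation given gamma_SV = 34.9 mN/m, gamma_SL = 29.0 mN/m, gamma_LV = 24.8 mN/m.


cos(theta) = (gamma_SV - gamma_SL) / gamma_LV
cos(theta) = (34.9 - 29.0) / 24.8
cos(theta) = 0.237903
theta = arccos(0.237903) = 76.24 degrees

76.24


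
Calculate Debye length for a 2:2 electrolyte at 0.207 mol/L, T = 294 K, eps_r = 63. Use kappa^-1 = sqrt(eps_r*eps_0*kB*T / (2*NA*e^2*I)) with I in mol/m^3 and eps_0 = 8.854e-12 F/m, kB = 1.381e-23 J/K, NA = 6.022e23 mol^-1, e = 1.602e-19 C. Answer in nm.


Ionic strength I = 0.207 * 2^2 * 1000 = 828 mol/m^3
kappa^-1 = sqrt(63 * 8.854e-12 * 1.381e-23 * 294 / (2 * 6.022e23 * (1.602e-19)^2 * 828))
kappa^-1 = 0.297 nm

0.297


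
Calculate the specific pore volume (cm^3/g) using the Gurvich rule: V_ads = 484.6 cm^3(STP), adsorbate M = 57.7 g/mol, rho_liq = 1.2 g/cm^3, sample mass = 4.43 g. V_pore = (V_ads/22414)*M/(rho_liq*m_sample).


Moles adsorbed n = V_ads / 22414 = 484.6 / 22414 = 2.162042e-02 mol
Liquid volume V_liq = n * M / rho_liq = 2.162042e-02 * 57.7 / 1.2 = 1.03958 cm^3
Specific pore volume V_pore = V_liq / m_sample = 1.03958 / 4.43
V_pore = 0.2347 cm^3/g

0.2347


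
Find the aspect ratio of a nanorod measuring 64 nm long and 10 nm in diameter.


Aspect ratio AR = length / diameter
AR = 64 / 10
AR = 6.4

6.4


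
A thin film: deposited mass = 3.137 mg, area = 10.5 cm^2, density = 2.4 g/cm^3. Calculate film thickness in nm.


Convert: m = 3.137 mg = 3.1370e-06 kg, A = 10.5 cm^2 = 1.0500e-03 m^2, rho = 2.4 g/cm^3 = 2400 kg/m^3
t = m / (A * rho)
t = 3.1370e-06 / (1.0500e-03 * 2400)
t = 1.2448e-06 m = 1244.8 nm

1244.8


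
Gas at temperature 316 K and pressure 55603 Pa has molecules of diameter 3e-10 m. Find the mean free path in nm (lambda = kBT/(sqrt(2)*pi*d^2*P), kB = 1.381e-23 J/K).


Mean free path: lambda = kB*T / (sqrt(2) * pi * d^2 * P)
lambda = 1.381e-23 * 316 / (sqrt(2) * pi * (3e-10)^2 * 55603)
lambda = 1.9628e-07 m
lambda = 196.28 nm

196.28


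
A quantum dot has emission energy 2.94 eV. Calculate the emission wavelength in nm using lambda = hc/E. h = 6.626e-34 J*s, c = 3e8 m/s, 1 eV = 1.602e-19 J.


Convert energy: E = 2.94 eV = 2.94 * 1.602e-19 = 4.70988e-19 J
lambda = h*c / E = 6.626e-34 * 3e8 / 4.70988e-19
lambda = 4.22049e-07 m = 422.0 nm

422.0


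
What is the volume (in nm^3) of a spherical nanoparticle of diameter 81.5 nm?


Radius r = 81.5/2 = 40.75 nm
Volume V = (4/3) * pi * r^3
V = (4/3) * pi * (40.75)^3
V = 283446.73 nm^3

283446.73


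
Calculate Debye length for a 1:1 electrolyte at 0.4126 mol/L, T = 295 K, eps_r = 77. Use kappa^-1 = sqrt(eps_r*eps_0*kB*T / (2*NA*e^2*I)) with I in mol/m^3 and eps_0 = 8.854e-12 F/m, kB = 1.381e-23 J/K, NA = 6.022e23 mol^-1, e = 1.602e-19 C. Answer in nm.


Ionic strength I = 0.4126 * 1^2 * 1000 = 412.6 mol/m^3
kappa^-1 = sqrt(77 * 8.854e-12 * 1.381e-23 * 295 / (2 * 6.022e23 * (1.602e-19)^2 * 412.6))
kappa^-1 = 0.467 nm

0.467


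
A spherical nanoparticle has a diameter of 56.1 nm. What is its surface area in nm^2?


Radius r = 56.1/2 = 28.05 nm
Surface area SA = 4 * pi * r^2
SA = 4 * pi * (28.05)^2
SA = 9887.25 nm^2

9887.25


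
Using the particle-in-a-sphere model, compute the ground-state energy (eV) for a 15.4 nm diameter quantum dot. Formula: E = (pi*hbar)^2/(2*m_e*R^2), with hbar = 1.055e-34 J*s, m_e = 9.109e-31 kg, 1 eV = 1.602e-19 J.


Radius R = 15.4/2 = 7.7 nm = 7.7e-09 m
E = (pi * 1.055e-34)^2 / (2 * 9.109e-31 * (7.7e-09)^2)
E(J) = 1.017e-21
E = E(J) / 1.602e-19 = 0.0063 eV

0.0063


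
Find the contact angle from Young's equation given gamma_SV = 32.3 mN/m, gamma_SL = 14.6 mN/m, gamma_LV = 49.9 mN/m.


cos(theta) = (gamma_SV - gamma_SL) / gamma_LV
cos(theta) = (32.3 - 14.6) / 49.9
cos(theta) = 0.354709
theta = arccos(0.354709) = 69.22 degrees

69.22


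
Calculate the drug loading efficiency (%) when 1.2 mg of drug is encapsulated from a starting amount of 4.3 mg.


Drug loading efficiency = (drug loaded / drug initial) * 100
DLE = 1.2 / 4.3 * 100
DLE = 0.2791 * 100
DLE = 27.91%

27.91


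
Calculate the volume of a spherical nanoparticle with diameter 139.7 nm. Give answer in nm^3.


Radius r = 139.7/2 = 69.85 nm
Volume V = (4/3) * pi * r^3
V = (4/3) * pi * (69.85)^3
V = 1427538.54 nm^3

1427538.54


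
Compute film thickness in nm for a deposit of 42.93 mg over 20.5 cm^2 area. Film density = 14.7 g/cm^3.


Convert: m = 42.93 mg = 4.2930e-05 kg, A = 20.5 cm^2 = 2.0500e-03 m^2, rho = 14.7 g/cm^3 = 14700 kg/m^3
t = m / (A * rho)
t = 4.2930e-05 / (2.0500e-03 * 14700)
t = 1.4246e-06 m = 1424.6 nm

1424.6


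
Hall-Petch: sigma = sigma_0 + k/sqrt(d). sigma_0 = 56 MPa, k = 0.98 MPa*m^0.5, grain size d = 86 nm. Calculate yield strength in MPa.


d = 86 nm = 8.6e-08 m
sqrt(d) = 0.0002932576
Hall-Petch contribution = k / sqrt(d) = 0.98 / 0.0002932576 = 3341.8 MPa
sigma = sigma_0 + k/sqrt(d) = 56 + 3341.8 = 3397.8 MPa

3397.8


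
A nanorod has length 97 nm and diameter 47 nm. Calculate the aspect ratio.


Aspect ratio AR = length / diameter
AR = 97 / 47
AR = 2.06

2.06


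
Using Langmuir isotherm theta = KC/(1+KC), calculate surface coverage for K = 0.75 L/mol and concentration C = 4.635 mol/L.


Langmuir isotherm: theta = K*C / (1 + K*C)
K*C = 0.75 * 4.635 = 3.47625
theta = 3.47625 / (1 + 3.47625) = 3.47625 / 4.47625
theta = 0.7766

0.7766


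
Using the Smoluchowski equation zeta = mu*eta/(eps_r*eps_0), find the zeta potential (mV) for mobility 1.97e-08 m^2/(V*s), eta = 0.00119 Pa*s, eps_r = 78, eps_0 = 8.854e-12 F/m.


Smoluchowski equation: zeta = mu * eta / (eps_r * eps_0)
zeta = 1.97e-08 * 0.00119 / (78 * 8.854e-12)
zeta = 0.033945 V = 33.95 mV

33.95


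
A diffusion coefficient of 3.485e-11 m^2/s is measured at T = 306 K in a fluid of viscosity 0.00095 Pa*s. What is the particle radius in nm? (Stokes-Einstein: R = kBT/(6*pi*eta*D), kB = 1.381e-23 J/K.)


Stokes-Einstein: R = kB*T / (6*pi*eta*D)
R = 1.381e-23 * 306 / (6 * pi * 0.00095 * 3.485e-11)
R = 6.77154e-09 m = 6.77 nm

6.77


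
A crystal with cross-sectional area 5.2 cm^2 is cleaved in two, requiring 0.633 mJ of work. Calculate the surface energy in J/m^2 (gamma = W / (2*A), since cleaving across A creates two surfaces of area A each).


Convert: A = 5.2 cm^2 = 0.00052 m^2, W = 0.633 mJ = 0.000633 J
Cleaving exposes two faces of area A, so total new surface = 2*A and gamma = W / (2*A)
gamma = 0.000633 / (2 * 0.00052)
gamma = 0.609 J/m^2

0.609


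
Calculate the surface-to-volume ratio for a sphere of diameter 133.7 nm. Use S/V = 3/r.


Radius r = 133.7/2 = 66.85 nm
S/V = 3 / r = 3 / 66.85
S/V = 0.0449 nm^-1

0.0449


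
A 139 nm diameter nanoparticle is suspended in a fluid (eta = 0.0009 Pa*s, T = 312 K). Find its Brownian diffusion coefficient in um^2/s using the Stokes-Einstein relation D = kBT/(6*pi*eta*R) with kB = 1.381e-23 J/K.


Radius R = 139/2 = 69.5 nm = 6.95e-08 m
D = kB*T / (6*pi*eta*R)
D = 1.381e-23 * 312 / (6 * pi * 0.0009 * 6.95e-08)
D = 3.65443e-12 m^2/s = 3.654 um^2/s

3.654


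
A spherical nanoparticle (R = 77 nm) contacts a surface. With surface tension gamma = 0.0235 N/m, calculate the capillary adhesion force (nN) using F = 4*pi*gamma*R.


Convert radius: R = 77 nm = 7.7e-08 m
F = 4 * pi * gamma * R
F = 4 * pi * 0.0235 * 7.7e-08
F = 2.27388e-08 N = 22.7388 nN

22.7388


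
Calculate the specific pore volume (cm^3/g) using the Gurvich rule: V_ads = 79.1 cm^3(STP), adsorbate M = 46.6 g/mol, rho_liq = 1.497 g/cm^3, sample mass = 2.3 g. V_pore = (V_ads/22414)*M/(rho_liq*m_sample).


Moles adsorbed n = V_ads / 22414 = 79.1 / 22414 = 3.529044e-03 mol
Liquid volume V_liq = n * M / rho_liq = 3.529044e-03 * 46.6 / 1.497 = 0.10986 cm^3
Specific pore volume V_pore = V_liq / m_sample = 0.10986 / 2.3
V_pore = 0.0478 cm^3/g

0.0478


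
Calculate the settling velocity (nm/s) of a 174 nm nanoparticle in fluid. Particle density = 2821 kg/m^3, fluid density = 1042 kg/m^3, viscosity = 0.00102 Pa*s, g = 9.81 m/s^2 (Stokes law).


Radius R = 174/2 nm = 8.7e-08 m
Density difference = 2821 - 1042 = 1779 kg/m^3
v = 2 * R^2 * (rho_p - rho_f) * g / (9 * eta)
v = 2 * (8.7e-08)^2 * 1779 * 9.81 / (9 * 0.00102)
v = 2.87787e-08 m/s = 28.7787 nm/s

28.7787


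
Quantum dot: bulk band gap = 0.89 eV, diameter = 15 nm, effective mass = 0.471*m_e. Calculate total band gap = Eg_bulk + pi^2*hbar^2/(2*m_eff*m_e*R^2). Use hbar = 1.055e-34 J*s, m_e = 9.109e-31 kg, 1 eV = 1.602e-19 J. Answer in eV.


Radius R = 15/2 nm = 7.5e-09 m
Confinement energy dE = pi^2 * hbar^2 / (2 * m_eff * m_e * R^2)
dE = pi^2 * (1.055e-34)^2 / (2 * 0.471 * 9.109e-31 * (7.5e-09)^2) J, divided by 1.602e-19 J/eV
dE = 0.0142 eV
Total band gap = E_g(bulk) + dE = 0.89 + 0.0142 = 0.9042 eV

0.9042


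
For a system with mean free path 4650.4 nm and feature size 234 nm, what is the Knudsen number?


Knudsen number Kn = lambda / L
Kn = 4650.4 / 234
Kn = 19.8735

19.8735


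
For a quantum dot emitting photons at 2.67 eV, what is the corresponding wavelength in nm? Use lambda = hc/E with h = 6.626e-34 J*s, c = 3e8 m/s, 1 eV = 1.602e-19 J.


Convert energy: E = 2.67 eV = 2.67 * 1.602e-19 = 4.27734e-19 J
lambda = h*c / E = 6.626e-34 * 3e8 / 4.27734e-19
lambda = 4.64728e-07 m = 464.7 nm

464.7


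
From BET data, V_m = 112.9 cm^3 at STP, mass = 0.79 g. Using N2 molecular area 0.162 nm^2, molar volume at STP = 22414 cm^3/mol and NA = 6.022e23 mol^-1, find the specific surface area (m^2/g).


Number of moles in monolayer = V_m / 22414 = 112.9 / 22414 = 0.00503703
Number of molecules = moles * NA = 0.00503703 * 6.022e23
SA = molecules * sigma / mass
SA = (112.9 / 22414) * 6.022e23 * 0.162e-18 / 0.79
SA = 622.0 m^2/g

622.0


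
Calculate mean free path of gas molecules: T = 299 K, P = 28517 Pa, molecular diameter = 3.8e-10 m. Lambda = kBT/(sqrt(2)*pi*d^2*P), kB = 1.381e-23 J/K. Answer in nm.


Mean free path: lambda = kB*T / (sqrt(2) * pi * d^2 * P)
lambda = 1.381e-23 * 299 / (sqrt(2) * pi * (3.8e-10)^2 * 28517)
lambda = 2.25699e-07 m
lambda = 225.7 nm

225.7


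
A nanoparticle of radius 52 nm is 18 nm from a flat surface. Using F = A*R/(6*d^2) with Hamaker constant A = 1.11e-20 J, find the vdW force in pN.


Convert to SI: R = 52 nm = 5.2e-08 m, d = 18 nm = 1.8e-08 m
F = A * R / (6 * d^2)
F = 1.11e-20 * 5.2e-08 / (6 * (1.8e-08)^2)
F = 2.96914e-13 N = 0.297 pN

0.297


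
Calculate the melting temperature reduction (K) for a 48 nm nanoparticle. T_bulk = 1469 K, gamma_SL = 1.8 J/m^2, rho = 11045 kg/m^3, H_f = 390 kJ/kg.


Radius R = 48/2 = 24 nm = 2.4e-08 m
Convert H_f = 390 kJ/kg = 390000 J/kg
dT = 2 * gamma_SL * T_bulk / (rho * H_f * R)
dT = 2 * 1.8 * 1469 / (11045 * 390000 * 2.4e-08)
dT = 51.2 K

51.2


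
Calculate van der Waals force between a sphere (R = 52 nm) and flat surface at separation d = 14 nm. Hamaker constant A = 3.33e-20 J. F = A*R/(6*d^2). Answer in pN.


Convert to SI: R = 52 nm = 5.2e-08 m, d = 14 nm = 1.4e-08 m
F = A * R / (6 * d^2)
F = 3.33e-20 * 5.2e-08 / (6 * (1.4e-08)^2)
F = 1.47245e-12 N = 1.472 pN

1.472


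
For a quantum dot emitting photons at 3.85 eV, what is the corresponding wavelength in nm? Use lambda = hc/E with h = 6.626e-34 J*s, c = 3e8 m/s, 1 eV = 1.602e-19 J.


Convert energy: E = 3.85 eV = 3.85 * 1.602e-19 = 6.1677e-19 J
lambda = h*c / E = 6.626e-34 * 3e8 / 6.1677e-19
lambda = 3.22292e-07 m = 322.3 nm

322.3


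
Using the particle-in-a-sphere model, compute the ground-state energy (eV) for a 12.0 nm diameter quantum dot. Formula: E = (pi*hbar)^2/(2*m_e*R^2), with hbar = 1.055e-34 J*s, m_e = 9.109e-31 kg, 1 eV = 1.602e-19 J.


Radius R = 12.0/2 = 6 nm = 6e-09 m
E = (pi * 1.055e-34)^2 / (2 * 9.109e-31 * (6e-09)^2)
E(J) = 1.67495e-21
E = E(J) / 1.602e-19 = 0.0105 eV

0.0105


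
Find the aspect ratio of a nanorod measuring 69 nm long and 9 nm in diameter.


Aspect ratio AR = length / diameter
AR = 69 / 9
AR = 7.67

7.67


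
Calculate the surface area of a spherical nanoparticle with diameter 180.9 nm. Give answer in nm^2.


Radius r = 180.9/2 = 90.45 nm
Surface area SA = 4 * pi * r^2
SA = 4 * pi * (90.45)^2
SA = 102808.02 nm^2

102808.02


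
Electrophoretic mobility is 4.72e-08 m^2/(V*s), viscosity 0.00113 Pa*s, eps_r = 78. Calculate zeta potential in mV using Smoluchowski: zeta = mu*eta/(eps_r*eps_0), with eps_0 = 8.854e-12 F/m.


Smoluchowski equation: zeta = mu * eta / (eps_r * eps_0)
zeta = 4.72e-08 * 0.00113 / (78 * 8.854e-12)
zeta = 0.07723 V = 77.23 mV

77.23


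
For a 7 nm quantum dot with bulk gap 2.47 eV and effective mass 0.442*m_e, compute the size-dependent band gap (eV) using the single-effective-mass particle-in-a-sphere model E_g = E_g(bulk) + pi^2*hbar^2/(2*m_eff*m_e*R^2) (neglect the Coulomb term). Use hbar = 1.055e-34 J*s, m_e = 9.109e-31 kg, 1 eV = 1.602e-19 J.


Radius R = 7/2 nm = 3.5e-09 m
Confinement energy dE = pi^2 * hbar^2 / (2 * m_eff * m_e * R^2)
dE = pi^2 * (1.055e-34)^2 / (2 * 0.442 * 9.109e-31 * (3.5e-09)^2) J, divided by 1.602e-19 J/eV
dE = 0.0695 eV
Total band gap = E_g(bulk) + dE = 2.47 + 0.0695 = 2.5395 eV

2.5395


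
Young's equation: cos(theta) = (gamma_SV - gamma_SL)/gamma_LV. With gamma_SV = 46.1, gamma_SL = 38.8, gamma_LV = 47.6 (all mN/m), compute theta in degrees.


cos(theta) = (gamma_SV - gamma_SL) / gamma_LV
cos(theta) = (46.1 - 38.8) / 47.6
cos(theta) = 0.153361
theta = arccos(0.153361) = 81.18 degrees

81.18


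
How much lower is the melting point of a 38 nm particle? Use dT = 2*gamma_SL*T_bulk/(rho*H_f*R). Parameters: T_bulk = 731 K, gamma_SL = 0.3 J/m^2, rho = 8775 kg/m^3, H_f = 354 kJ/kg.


Radius R = 38/2 = 19 nm = 1.9e-08 m
Convert H_f = 354 kJ/kg = 354000 J/kg
dT = 2 * gamma_SL * T_bulk / (rho * H_f * R)
dT = 2 * 0.3 * 731 / (8775 * 354000 * 1.9e-08)
dT = 7.4 K

7.4


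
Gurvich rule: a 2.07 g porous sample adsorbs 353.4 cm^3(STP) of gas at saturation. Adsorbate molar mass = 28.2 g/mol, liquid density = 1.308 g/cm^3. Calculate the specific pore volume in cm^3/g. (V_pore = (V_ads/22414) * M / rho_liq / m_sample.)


Moles adsorbed n = V_ads / 22414 = 353.4 / 22414 = 1.576693e-02 mol
Liquid volume V_liq = n * M / rho_liq = 1.576693e-02 * 28.2 / 1.308 = 0.33993 cm^3
Specific pore volume V_pore = V_liq / m_sample = 0.33993 / 2.07
V_pore = 0.1642 cm^3/g

0.1642


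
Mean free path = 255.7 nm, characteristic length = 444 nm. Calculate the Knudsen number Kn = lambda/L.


Knudsen number Kn = lambda / L
Kn = 255.7 / 444
Kn = 0.5759

0.5759


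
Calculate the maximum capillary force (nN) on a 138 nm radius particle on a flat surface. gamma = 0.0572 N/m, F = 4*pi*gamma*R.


Convert radius: R = 138 nm = 1.38e-07 m
F = 4 * pi * gamma * R
F = 4 * pi * 0.0572 * 1.38e-07
F = 9.91939e-08 N = 99.1939 nN

99.1939


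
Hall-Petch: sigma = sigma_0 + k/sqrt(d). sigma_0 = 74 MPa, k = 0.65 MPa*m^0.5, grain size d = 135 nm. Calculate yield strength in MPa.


d = 135 nm = 1.35e-07 m
sqrt(d) = 0.0003674235
Hall-Petch contribution = k / sqrt(d) = 0.65 / 0.0003674235 = 1769.1 MPa
sigma = sigma_0 + k/sqrt(d) = 74 + 1769.1 = 1843.1 MPa

1843.1


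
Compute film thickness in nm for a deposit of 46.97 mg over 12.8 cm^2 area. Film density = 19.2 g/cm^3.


Convert: m = 46.97 mg = 4.6970e-05 kg, A = 12.8 cm^2 = 1.2800e-03 m^2, rho = 19.2 g/cm^3 = 19200 kg/m^3
t = m / (A * rho)
t = 4.6970e-05 / (1.2800e-03 * 19200)
t = 1.9112e-06 m = 1911.2 nm

1911.2


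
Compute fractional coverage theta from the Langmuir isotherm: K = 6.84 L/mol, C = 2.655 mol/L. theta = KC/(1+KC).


Langmuir isotherm: theta = K*C / (1 + K*C)
K*C = 6.84 * 2.655 = 18.1602
theta = 18.1602 / (1 + 18.1602) = 18.1602 / 19.1602
theta = 0.9478

0.9478


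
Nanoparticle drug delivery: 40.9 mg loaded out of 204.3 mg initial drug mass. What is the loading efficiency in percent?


Drug loading efficiency = (drug loaded / drug initial) * 100
DLE = 40.9 / 204.3 * 100
DLE = 0.2002 * 100
DLE = 20.02%

20.02


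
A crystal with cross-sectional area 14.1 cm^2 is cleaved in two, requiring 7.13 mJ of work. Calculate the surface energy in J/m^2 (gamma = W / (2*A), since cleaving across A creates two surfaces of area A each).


Convert: A = 14.1 cm^2 = 0.00141 m^2, W = 7.13 mJ = 0.00713 J
Cleaving exposes two faces of area A, so total new surface = 2*A and gamma = W / (2*A)
gamma = 0.00713 / (2 * 0.00141)
gamma = 2.528 J/m^2

2.528
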